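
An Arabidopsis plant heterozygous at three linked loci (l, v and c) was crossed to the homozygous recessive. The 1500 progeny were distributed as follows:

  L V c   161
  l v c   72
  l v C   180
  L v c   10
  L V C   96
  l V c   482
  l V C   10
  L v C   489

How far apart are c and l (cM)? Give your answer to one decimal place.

The two most frequent reciprocal classes, L v C and l V c, are the parental types, so the F1 was L v C / l V c.
The two rarest classes, L v c and l V C, are the double crossovers. Comparing them with the parentals, only the c allele has switched, so c is the middle locus and the order is v – c – l.
Crossovers in the c–l interval produce the single-crossover classes l v C and L V c (180 + 161 = 341) plus the double crossovers (20).
RF(c–l) = (341 + 20) / 1500 = 361/1500 = 0.2407 → 24.1 cM.

24.1 cM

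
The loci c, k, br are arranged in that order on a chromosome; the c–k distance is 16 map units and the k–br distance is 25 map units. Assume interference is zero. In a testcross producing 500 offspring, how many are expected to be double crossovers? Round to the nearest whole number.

Map distances give recombination frequencies of 0.160 and 0.250 for the two intervals.
With no interference, expected double-crossover frequency = 0.160 × 0.250 = 0.04000.
Expected number = 0.04000 × 500 = 20.00 ≈ 20.

20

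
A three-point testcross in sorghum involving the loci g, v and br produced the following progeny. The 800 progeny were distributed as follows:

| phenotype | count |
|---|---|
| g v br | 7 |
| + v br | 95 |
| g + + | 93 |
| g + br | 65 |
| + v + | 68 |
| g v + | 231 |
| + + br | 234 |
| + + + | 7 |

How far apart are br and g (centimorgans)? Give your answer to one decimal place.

18.4 centimorgans

The two most frequent reciprocal classes, g v + and + + br, are the parental types, so the F1 was g v + / + + br.
The two rarest classes, g v br and + + +, are the double crossovers. Comparing them with the parentals, only the br allele has switched, so br is the middle locus and the order is g – br – v.
Crossovers in the g–br interval produce the single-crossover classes + v + and g + br (68 + 65 = 133) plus the double crossovers (14).
RF(g–br) = (133 + 14) / 800 = 147/800 = 0.1837 → 18.4 centimorgans.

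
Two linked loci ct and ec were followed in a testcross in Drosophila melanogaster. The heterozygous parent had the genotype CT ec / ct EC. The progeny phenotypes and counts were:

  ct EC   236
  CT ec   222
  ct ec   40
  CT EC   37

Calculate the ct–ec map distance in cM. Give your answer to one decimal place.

14.4 cM

The recombinant classes are CT EC and ct ec: 37 + 40 = 77.
Recombination frequency = 77/535 = 0.1439 ≈ 14.4%, i.e. 14.4 cM.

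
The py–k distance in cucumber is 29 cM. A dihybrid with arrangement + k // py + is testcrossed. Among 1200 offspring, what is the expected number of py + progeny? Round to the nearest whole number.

A map distance of 29 cM corresponds to a recombination frequency of 0.290.
The F1 is + k / py +, so py + is a parental gamete class with expected frequency (1 − r)/2 = 0.710/2 = 0.3550.
Expected number = 0.3550 × 1200 = 426.00 ≈ 426.

426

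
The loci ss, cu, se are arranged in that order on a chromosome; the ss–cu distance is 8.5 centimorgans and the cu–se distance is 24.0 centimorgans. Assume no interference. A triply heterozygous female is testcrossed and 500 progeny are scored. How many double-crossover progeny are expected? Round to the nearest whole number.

10

Map distances give recombination frequencies of 0.085 and 0.240 for the two intervals.
With no interference, expected double-crossover frequency = 0.085 × 0.240 = 0.02040.
Expected number = 0.02040 × 500 = 10.20 ≈ 10.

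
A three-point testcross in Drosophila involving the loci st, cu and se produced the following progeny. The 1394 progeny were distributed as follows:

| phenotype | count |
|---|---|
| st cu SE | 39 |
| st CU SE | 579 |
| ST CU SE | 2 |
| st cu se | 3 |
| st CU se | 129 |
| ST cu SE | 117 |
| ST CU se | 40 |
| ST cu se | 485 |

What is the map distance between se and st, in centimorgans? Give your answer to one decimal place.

The two most frequent reciprocal classes, ST cu se and st CU SE, are the parental types, so the F1 was ST cu se / st CU SE.
The two rarest classes, st cu se and ST CU SE, are the double crossovers. Comparing them with the parentals, only the st allele has switched, so st is the middle locus and the order is cu – st – se.
Crossovers in the st–se interval produce the single-crossover classes ST cu SE and st CU se (117 + 129 = 246) plus the double crossovers (5).
RF(st–se) = (246 + 5) / 1394 = 251/1394 = 0.1801 → 18.0 centimorgans.

18.0 centimorgans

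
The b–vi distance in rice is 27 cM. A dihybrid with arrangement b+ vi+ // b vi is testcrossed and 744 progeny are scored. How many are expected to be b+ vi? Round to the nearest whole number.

100

A map distance of 27 cM corresponds to a recombination frequency of 0.270.
The F1 is b+ vi+ / b vi, so b+ vi is a recombinant gamete class with expected frequency r/2 = 0.270/2 = 0.1350.
Expected number = 0.1350 × 744 = 100.44 ≈ 100.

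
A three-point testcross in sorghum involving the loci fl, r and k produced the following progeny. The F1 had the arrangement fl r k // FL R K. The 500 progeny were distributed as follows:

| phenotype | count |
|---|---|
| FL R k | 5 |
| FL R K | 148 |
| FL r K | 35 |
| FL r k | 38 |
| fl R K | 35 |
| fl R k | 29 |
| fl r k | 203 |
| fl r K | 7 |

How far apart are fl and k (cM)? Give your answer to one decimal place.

The two rarest classes, fl r K and FL R k, are the double crossovers. Comparing them with the parentals, only the k allele has switched, so k is the middle locus and the order is fl – k – r.
Crossovers in the fl–k interval produce the single-crossover classes FL r k and fl R K (38 + 35 = 73) plus the double crossovers (12).
RF(fl–k) = (73 + 12) / 500 = 85/500 = 0.1700 → 17.0 cM.

17.0 cM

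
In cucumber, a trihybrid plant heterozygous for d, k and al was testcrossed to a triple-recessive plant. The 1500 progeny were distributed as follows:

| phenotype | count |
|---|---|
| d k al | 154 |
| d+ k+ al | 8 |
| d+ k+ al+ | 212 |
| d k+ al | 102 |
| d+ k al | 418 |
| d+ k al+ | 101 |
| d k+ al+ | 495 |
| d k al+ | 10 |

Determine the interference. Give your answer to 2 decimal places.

The two most frequent reciprocal classes, d k+ al+ and d+ k al, are the parental types, so the F1 was d k+ al+ / d+ k al.
The two rarest classes, d k al+ and d+ k+ al, are the double crossovers. Comparing them with the parentals, only the k allele has switched, so k is the middle locus and the order is al – k – d.
al–k: (203 + 18)/1500 = 0.1473; k–d: (366 + 18)/1500 = 0.2560.
Expected DCO frequency = 0.1473 × 0.2560 ≈ 0.03771; observed = 18/1500 ≈ 0.01200.
Coefficient of coincidence = 0.01200/0.03771 ≈ 0.32; interference = 1 − 0.32 = 0.68.

0.68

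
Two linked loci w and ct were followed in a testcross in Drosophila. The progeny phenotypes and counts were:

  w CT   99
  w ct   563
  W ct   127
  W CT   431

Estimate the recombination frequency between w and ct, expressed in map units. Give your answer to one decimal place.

The two most frequent classes, W CT (431) and w ct (563), are the parental types, so the F1 was W CT / w ct.
The recombinant classes are W ct and w CT: 127 + 99 = 226.
Recombination frequency = 226/1220 = 0.1852 ≈ 18.5%, i.e. 18.5 map units.

18.5 map units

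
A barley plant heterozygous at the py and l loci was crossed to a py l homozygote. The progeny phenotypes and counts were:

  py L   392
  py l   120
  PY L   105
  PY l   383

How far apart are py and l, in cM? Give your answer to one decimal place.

The two most frequent classes, PY l (383) and py L (392), are the parental types, so the F1 was PY l / py L.
The recombinant classes are PY L and py l: 105 + 120 = 225.
Recombination frequency = 225/1000 = 0.2250 ≈ 22.5%, i.e. 22.5 cM.

22.5 cM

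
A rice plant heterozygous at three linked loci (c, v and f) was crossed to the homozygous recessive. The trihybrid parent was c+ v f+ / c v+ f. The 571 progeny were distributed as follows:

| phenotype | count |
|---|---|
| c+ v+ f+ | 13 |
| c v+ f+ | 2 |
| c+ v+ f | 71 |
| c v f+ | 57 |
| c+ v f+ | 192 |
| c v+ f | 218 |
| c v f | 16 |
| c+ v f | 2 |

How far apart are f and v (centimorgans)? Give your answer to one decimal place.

5.8 centimorgans

The two rarest classes, c+ v f and c v+ f+, are the double crossovers. Comparing them with the parentals, only the f allele has switched, so f is the middle locus and the order is c – f – v.
Crossovers in the f–v interval produce the single-crossover classes c+ v+ f+ and c v f (13 + 16 = 29) plus the double crossovers (4).
RF(f–v) = (29 + 4) / 571 = 33/571 = 0.0578 → 5.8 centimorgans.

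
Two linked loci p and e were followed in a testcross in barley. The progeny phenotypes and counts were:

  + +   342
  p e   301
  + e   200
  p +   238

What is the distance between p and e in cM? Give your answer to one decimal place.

40.5 cM

The two most frequent classes, + + (342) and p e (301), are the parental types, so the F1 was + + / p e.
The recombinant classes are + e and p +: 200 + 238 = 438.
Recombination frequency = 438/1081 = 0.4052 ≈ 40.5%, i.e. 40.5 cM.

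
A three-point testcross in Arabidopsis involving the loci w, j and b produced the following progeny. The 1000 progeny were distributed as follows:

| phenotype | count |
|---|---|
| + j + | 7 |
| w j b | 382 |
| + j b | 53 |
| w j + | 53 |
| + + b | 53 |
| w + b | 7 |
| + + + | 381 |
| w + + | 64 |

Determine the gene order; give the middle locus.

j

The two most frequent reciprocal classes, + + + and w j b, are the parental types, so the F1 was + + + / w j b.
The two rarest classes, + j + and w + b, are the double crossovers. Comparing them with the parentals, only the j allele has switched, so j is the middle locus and the order is w – j – b.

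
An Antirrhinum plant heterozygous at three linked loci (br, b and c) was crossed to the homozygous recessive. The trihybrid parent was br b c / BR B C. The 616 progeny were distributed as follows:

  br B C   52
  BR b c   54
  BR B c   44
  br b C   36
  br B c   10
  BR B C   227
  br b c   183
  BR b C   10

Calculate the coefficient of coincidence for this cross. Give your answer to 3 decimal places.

0.978

The two rarest classes, br B c and BR b C, are the double crossovers. Comparing them with the parentals, only the b allele has switched, so b is the middle locus and the order is br – b – c.
br–b: (106 + 20)/616 = 0.2045; b–c: (80 + 20)/616 = 0.1623.
Expected DCO frequency = 0.2045 × 0.1623 ≈ 0.03319; observed = 20/616 ≈ 0.03247.
Coefficient of coincidence = 0.03247/0.03319 ≈ 0.978.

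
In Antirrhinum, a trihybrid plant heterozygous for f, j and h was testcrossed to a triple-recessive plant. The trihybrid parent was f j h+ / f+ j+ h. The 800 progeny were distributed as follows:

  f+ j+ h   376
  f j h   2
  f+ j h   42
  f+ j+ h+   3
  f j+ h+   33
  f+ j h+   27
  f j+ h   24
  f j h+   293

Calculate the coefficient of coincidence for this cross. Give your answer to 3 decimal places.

0.893

The two rarest classes, f j h and f+ j+ h+, are the double crossovers. Comparing them with the parentals, only the h allele has switched, so h is the middle locus and the order is j – h – f.
j–h: (75 + 5)/800 = 0.1000; h–f: (51 + 5)/800 = 0.0700.
Expected DCO frequency = 0.1000 × 0.0700 ≈ 0.00700; observed = 5/800 ≈ 0.00625.
Coefficient of coincidence = 0.00625/0.00700 ≈ 0.893.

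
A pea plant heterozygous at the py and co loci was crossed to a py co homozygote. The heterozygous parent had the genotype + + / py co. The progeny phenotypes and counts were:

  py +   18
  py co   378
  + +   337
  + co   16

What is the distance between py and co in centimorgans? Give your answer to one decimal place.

4.5 centimorgans

The recombinant classes are + co and py +: 16 + 18 = 34.
Recombination frequency = 34/749 = 0.0454 ≈ 4.5%, i.e. 4.5 centimorgans.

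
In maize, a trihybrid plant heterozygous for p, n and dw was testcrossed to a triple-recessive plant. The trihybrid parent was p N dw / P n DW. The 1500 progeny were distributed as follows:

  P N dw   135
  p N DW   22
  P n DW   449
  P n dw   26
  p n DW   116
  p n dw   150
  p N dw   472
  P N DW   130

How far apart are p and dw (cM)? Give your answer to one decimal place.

The two rarest classes, p N DW and P n dw, are the double crossovers. Comparing them with the parentals, only the dw allele has switched, so dw is the middle locus and the order is p – dw – n.
Crossovers in the p–dw interval produce the single-crossover classes P N dw and p n DW (135 + 116 = 251) plus the double crossovers (48).
RF(p–dw) = (251 + 48) / 1500 = 299/1500 = 0.1993 → 19.9 cM.

19.9 cM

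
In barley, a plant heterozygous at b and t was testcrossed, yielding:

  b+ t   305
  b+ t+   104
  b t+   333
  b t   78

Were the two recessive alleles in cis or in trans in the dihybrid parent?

The two most frequent classes are b+ t (305) and b t+ (333); these are the parental (non-recombinant) types.
So the F1 carried b+ t on one chromosome and b t+ on the other — the recessive alleles are on opposite chromosomes (trans / repulsion).

trans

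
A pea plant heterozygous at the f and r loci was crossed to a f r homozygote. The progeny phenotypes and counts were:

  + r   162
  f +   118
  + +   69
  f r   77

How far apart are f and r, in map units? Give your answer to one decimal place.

34.3 map units

The two most frequent classes, + r (162) and f + (118), are the parental types, so the F1 was + r / f +.
The recombinant classes are + + and f r: 69 + 77 = 146.
Recombination frequency = 146/426 = 0.3427 ≈ 34.3%, i.e. 34.3 map units.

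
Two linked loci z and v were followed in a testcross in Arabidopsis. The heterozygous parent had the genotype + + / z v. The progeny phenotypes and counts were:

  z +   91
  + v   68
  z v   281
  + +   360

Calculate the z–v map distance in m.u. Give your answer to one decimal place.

The recombinant classes are + v and z +: 68 + 91 = 159.
Recombination frequency = 159/800 = 0.1988 ≈ 19.9%, i.e. 19.9 m.u.

19.9 m.u.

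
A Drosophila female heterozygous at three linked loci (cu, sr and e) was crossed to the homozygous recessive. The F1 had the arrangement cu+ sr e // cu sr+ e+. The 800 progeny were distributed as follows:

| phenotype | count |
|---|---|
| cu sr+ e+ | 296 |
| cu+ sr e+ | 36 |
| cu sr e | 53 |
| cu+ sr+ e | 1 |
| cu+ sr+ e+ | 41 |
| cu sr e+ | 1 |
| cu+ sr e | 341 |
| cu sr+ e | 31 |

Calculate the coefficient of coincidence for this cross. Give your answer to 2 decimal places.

The two rarest classes, cu+ sr+ e and cu sr e+, are the double crossovers. Comparing them with the parentals, only the sr allele has switched, so sr is the middle locus and the order is cu – sr – e.
cu–sr: (94 + 2)/800 = 0.1200; sr–e: (67 + 2)/800 = 0.0862.
Expected DCO frequency = 0.1200 × 0.0862 ≈ 0.01034; observed = 2/800 ≈ 0.00250.
Coefficient of coincidence = 0.00250/0.01034 ≈ 0.24.

0.24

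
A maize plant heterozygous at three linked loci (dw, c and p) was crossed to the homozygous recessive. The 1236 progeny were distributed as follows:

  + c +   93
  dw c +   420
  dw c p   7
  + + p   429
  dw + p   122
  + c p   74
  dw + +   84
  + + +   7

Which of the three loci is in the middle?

p

The two most frequent reciprocal classes, + + p and dw c +, are the parental types, so the F1 was + + p / dw c +.
The two rarest classes, + + + and dw c p, are the double crossovers. Comparing them with the parentals, only the p allele has switched, so p is the middle locus and the order is c – p – dw.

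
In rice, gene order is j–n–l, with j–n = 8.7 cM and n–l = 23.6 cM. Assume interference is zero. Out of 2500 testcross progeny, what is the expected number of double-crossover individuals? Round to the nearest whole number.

51

Map distances give recombination frequencies of 0.087 and 0.236 for the two intervals.
With no interference, expected double-crossover frequency = 0.087 × 0.236 = 0.02053.
Expected number = 0.02053 × 2500 = 51.33 ≈ 51.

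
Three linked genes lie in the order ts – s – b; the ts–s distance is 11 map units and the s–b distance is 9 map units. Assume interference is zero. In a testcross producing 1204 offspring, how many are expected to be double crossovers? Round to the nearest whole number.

Map distances give recombination frequencies of 0.110 and 0.090 for the two intervals.
With no interference, expected double-crossover frequency = 0.110 × 0.090 = 0.00990.
Expected number = 0.00990 × 1204 = 11.92 ≈ 12.

12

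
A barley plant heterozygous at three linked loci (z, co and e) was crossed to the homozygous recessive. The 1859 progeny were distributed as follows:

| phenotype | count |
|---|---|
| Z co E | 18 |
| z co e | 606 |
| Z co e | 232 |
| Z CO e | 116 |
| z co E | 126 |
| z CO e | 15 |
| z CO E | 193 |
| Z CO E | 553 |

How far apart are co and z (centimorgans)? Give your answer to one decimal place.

The two most frequent reciprocal classes, Z CO E and z co e, are the parental types, so the F1 was Z CO E / z co e.
The two rarest classes, Z co E and z CO e, are the double crossovers. Comparing them with the parentals, only the co allele has switched, so co is the middle locus and the order is z – co – e.
Crossovers in the z–co interval produce the single-crossover classes z CO E and Z co e (193 + 232 = 425) plus the double crossovers (33).
RF(z–co) = (425 + 33) / 1859 = 458/1859 = 0.2464 → 24.6 centimorgans.

24.6 centimorgans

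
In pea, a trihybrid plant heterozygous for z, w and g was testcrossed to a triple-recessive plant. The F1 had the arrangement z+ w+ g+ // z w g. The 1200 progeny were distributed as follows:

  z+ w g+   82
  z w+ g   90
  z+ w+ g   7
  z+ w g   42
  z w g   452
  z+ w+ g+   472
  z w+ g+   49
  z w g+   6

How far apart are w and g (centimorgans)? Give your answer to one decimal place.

15.4 centimorgans

The two rarest classes, z+ w+ g and z w g+, are the double crossovers. Comparing them with the parentals, only the g allele has switched, so g is the middle locus and the order is z – g – w.
Crossovers in the g–w interval produce the single-crossover classes z+ w g+ and z w+ g (82 + 90 = 172) plus the double crossovers (13).
RF(g–w) = (172 + 13) / 1200 = 185/1200 = 0.1542 → 15.4 centimorgans.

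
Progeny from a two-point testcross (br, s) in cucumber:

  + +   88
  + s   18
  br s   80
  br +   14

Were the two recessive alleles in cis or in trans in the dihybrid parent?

The two most frequent classes are + + (88) and br s (80); these are the parental (non-recombinant) types.
So the F1 carried + + on one chromosome and br s on the other — the recessive alleles are on the same chromosome (cis / coupling).

cis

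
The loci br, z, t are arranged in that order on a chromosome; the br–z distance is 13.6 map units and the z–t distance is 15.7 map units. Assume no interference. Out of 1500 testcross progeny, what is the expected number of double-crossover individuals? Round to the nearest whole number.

Map distances give recombination frequencies of 0.136 and 0.157 for the two intervals.
With no interference, expected double-crossover frequency = 0.136 × 0.157 = 0.02135.
Expected number = 0.02135 × 1500 = 32.03 ≈ 32.

32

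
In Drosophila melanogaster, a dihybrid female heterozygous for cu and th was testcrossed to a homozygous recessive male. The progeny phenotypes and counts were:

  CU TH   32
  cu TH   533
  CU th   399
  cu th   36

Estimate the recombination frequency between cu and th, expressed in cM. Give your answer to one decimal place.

6.8 cM

The two most frequent classes, CU th (399) and cu TH (533), are the parental types, so the F1 was CU th / cu TH.
The recombinant classes are CU TH and cu th: 32 + 36 = 68.
Recombination frequency = 68/1000 = 0.0680 ≈ 6.8%, i.e. 6.8 cM.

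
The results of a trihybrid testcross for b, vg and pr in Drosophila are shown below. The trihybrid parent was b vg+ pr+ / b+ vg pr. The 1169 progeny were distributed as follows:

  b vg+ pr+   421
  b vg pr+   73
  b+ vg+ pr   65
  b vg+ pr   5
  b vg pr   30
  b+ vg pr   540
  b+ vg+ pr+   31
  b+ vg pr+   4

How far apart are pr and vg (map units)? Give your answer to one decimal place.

12.6 map units

The two rarest classes, b vg+ pr and b+ vg pr+, are the double crossovers. Comparing them with the parentals, only the pr allele has switched, so pr is the middle locus and the order is b – pr – vg.
Crossovers in the pr–vg interval produce the single-crossover classes b vg pr+ and b+ vg+ pr (73 + 65 = 138) plus the double crossovers (9).
RF(pr–vg) = (138 + 9) / 1169 = 147/1169 = 0.1257 → 12.6 map units.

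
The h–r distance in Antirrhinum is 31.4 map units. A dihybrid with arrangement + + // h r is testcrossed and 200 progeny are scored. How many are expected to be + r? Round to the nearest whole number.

A map distance of 31.4 map units corresponds to a recombination frequency of 0.314.
The F1 is + + / h r, so + r is a recombinant gamete class with expected frequency r/2 = 0.314/2 = 0.1570.
Expected number = 0.1570 × 200 = 31.40 ≈ 31.

31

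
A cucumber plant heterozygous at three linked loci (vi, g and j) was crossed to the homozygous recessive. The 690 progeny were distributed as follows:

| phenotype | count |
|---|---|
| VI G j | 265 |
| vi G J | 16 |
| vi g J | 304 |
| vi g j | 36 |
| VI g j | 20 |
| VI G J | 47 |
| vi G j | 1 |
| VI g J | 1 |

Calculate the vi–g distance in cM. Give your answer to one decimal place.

The two most frequent reciprocal classes, VI G j and vi g J, are the parental types, so the F1 was VI G j / vi g J.
The two rarest classes, vi G j and VI g J, are the double crossovers. Comparing them with the parentals, only the vi allele has switched, so vi is the middle locus and the order is j – vi – g.
Crossovers in the vi–g interval produce the single-crossover classes VI g j and vi G J (20 + 16 = 36) plus the double crossovers (2).
RF(vi–g) = (36 + 2) / 690 = 38/690 = 0.0551 → 5.5 cM.

5.5 cM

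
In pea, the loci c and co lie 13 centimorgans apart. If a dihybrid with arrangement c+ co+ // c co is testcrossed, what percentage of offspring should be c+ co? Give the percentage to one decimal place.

6.5%

A map distance of 13 centimorgans corresponds to a recombination frequency of 0.130.
The F1 is c+ co+ / c co, so c+ co is a recombinant gamete class with expected frequency r/2 = 0.130/2 = 0.0650.
That is 0.0650 = 6.5% of the progeny.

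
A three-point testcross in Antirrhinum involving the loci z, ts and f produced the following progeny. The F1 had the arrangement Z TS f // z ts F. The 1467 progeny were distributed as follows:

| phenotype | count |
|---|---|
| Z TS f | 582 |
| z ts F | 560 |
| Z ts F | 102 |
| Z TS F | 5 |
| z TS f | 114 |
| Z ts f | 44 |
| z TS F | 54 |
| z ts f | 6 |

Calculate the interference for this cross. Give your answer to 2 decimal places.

0.35

The two rarest classes, Z TS F and z ts f, are the double crossovers. Comparing them with the parentals, only the f allele has switched, so f is the middle locus and the order is ts – f – z.
ts–f: (98 + 11)/1467 = 0.0743; f–z: (216 + 11)/1467 = 0.1547.
Expected DCO frequency = 0.0743 × 0.1547 ≈ 0.01149; observed = 11/1467 ≈ 0.00750.
Coefficient of coincidence = 0.00750/0.01149 ≈ 0.65; interference = 1 − 0.65 = 0.35.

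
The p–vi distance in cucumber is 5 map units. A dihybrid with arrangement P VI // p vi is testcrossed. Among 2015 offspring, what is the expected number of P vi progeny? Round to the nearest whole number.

50

A map distance of 5 map units corresponds to a recombination frequency of 0.050.
The F1 is P VI / p vi, so P vi is a recombinant gamete class with expected frequency r/2 = 0.050/2 = 0.0250.
Expected number = 0.0250 × 2015 = 50.38 ≈ 50.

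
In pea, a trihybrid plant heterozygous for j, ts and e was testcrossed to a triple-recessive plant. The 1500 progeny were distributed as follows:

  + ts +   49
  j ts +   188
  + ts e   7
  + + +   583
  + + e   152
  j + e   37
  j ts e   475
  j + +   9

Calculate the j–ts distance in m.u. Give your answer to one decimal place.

The two most frequent reciprocal classes, + + + and j ts e, are the parental types, so the F1 was + + + / j ts e.
The two rarest classes, j + + and + ts e, are the double crossovers. Comparing them with the parentals, only the j allele has switched, so j is the middle locus and the order is e – j – ts.
Crossovers in the j–ts interval produce the single-crossover classes + ts + and j + e (49 + 37 = 86) plus the double crossovers (16).
RF(j–ts) = (86 + 16) / 1500 = 102/1500 = 0.0680 → 6.8 m.u.

6.8 m.u.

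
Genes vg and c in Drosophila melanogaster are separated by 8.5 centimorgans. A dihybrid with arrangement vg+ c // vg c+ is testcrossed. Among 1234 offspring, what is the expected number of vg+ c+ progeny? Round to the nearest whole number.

A map distance of 8.5 centimorgans corresponds to a recombination frequency of 0.085.
The F1 is vg+ c / vg c+, so vg+ c+ is a recombinant gamete class with expected frequency r/2 = 0.085/2 = 0.0425.
Expected number = 0.0425 × 1234 = 52.45 ≈ 52.

52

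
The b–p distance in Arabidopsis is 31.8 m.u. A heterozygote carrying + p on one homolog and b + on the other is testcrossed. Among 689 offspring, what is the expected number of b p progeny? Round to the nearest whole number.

A map distance of 31.8 m.u. corresponds to a recombination frequency of 0.318.
The F1 is + p / b +, so b p is a recombinant gamete class with expected frequency r/2 = 0.318/2 = 0.1590.
Expected number = 0.1590 × 689 = 109.55 ≈ 110.

110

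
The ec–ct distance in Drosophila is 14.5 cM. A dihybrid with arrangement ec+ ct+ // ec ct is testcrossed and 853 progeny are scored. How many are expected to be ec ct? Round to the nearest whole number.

A map distance of 14.5 cM corresponds to a recombination frequency of 0.145.
The F1 is ec+ ct+ / ec ct, so ec ct is a parental gamete class with expected frequency (1 − r)/2 = 0.855/2 = 0.4275.
Expected number = 0.4275 × 853 = 364.66 ≈ 365.

365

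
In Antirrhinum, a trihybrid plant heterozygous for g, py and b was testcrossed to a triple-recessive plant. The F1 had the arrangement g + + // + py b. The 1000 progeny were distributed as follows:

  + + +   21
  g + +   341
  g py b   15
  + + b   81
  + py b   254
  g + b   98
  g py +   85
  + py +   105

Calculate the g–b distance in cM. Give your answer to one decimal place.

23.9 cM

The two rarest classes, + + + and g py b, are the double crossovers. Comparing them with the parentals, only the g allele has switched, so g is the middle locus and the order is b – g – py.
Crossovers in the b–g interval produce the single-crossover classes g + b and + py + (98 + 105 = 203) plus the double crossovers (36).
RF(b–g) = (203 + 36) / 1000 = 239/1000 = 0.2390 → 23.9 cM.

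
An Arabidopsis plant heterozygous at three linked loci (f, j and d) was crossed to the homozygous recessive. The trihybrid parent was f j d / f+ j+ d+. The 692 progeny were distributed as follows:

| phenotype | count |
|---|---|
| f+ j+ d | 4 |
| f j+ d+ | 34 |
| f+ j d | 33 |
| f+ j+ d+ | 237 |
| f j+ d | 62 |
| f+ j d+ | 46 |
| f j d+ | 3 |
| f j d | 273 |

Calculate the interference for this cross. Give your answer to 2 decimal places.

The two rarest classes, f j d+ and f+ j+ d, are the double crossovers. Comparing them with the parentals, only the d allele has switched, so d is the middle locus and the order is j – d – f.
j–d: (108 + 7)/692 = 0.1662; d–f: (67 + 7)/692 = 0.1069.
Expected DCO frequency = 0.1662 × 0.1069 ≈ 0.01777; observed = 7/692 ≈ 0.01012.
Coefficient of coincidence = 0.01012/0.01777 ≈ 0.57; interference = 1 − 0.57 = 0.43.

0.43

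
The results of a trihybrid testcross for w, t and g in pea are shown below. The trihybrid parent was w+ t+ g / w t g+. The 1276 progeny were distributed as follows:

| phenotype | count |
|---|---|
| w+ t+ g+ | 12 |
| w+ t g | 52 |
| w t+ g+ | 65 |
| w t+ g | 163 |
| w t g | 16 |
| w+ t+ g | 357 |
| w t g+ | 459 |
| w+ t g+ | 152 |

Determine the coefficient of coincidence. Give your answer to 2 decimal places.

The two rarest classes, w+ t+ g+ and w t g, are the double crossovers. Comparing them with the parentals, only the g allele has switched, so g is the middle locus and the order is t – g – w.
t–g: (117 + 28)/1276 = 0.1136; g–w: (315 + 28)/1276 = 0.2688.
Expected DCO frequency = 0.1136 × 0.2688 ≈ 0.03054; observed = 28/1276 ≈ 0.02194.
Coefficient of coincidence = 0.02194/0.03054 ≈ 0.72.

0.72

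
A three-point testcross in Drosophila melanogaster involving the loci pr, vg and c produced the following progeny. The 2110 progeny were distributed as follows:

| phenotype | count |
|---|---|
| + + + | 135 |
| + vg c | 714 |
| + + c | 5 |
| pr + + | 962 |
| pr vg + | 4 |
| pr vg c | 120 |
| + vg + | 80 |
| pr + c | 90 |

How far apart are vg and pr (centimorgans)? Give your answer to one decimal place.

12.5 centimorgans

The two most frequent reciprocal classes, + vg c and pr + +, are the parental types, so the F1 was + vg c / pr + +.
The two rarest classes, + + c and pr vg +, are the double crossovers. Comparing them with the parentals, only the vg allele has switched, so vg is the middle locus and the order is pr – vg – c.
Crossovers in the pr–vg interval produce the single-crossover classes pr vg c and + + + (120 + 135 = 255) plus the double crossovers (9).
RF(pr–vg) = (255 + 9) / 2110 = 264/2110 = 0.1251 → 12.5 centimorgans.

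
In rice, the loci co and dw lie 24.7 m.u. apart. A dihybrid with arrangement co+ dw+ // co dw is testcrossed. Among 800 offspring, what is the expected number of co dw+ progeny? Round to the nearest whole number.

A map distance of 24.7 m.u. corresponds to a recombination frequency of 0.247.
The F1 is co+ dw+ / co dw, so co dw+ is a recombinant gamete class with expected frequency r/2 = 0.247/2 = 0.1235.
Expected number = 0.1235 × 800 = 98.80 ≈ 99.

99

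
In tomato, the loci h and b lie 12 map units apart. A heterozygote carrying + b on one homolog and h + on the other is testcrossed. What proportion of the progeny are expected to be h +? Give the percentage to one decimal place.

44.0%

A map distance of 12 map units corresponds to a recombination frequency of 0.120.
The F1 is + b / h +, so h + is a parental gamete class with expected frequency (1 − r)/2 = 0.880/2 = 0.4400.
That is 0.4400 = 44.0% of the progeny.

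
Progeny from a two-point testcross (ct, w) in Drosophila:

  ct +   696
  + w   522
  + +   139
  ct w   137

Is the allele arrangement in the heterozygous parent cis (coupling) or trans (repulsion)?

trans

The two most frequent classes are + w (522) and ct + (696); these are the parental (non-recombinant) types.
So the F1 carried + w on one chromosome and ct + on the other — the recessive alleles are on opposite chromosomes (trans / repulsion).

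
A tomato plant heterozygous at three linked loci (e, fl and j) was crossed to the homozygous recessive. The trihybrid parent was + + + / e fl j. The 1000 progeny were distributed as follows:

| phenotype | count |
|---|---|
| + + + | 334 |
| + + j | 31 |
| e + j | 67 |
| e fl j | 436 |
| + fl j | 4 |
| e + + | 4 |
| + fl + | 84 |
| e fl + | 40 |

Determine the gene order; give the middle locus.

e

The two rarest classes, e + + and + fl j, are the double crossovers. Comparing them with the parentals, only the e allele has switched, so e is the middle locus and the order is j – e – fl.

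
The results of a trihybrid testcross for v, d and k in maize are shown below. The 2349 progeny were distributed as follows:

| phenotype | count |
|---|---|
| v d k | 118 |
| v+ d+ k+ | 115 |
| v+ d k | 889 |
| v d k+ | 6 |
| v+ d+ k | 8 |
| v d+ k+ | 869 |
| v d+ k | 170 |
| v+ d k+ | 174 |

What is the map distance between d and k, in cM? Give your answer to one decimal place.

The two most frequent reciprocal classes, v+ d k and v d+ k+, are the parental types, so the F1 was v+ d k / v d+ k+.
The two rarest classes, v+ d+ k and v d k+, are the double crossovers. Comparing them with the parentals, only the d allele has switched, so d is the middle locus and the order is k – d – v.
Crossovers in the k–d interval produce the single-crossover classes v+ d k+ and v d+ k (174 + 170 = 344) plus the double crossovers (14).
RF(k–d) = (344 + 14) / 2349 = 358/2349 = 0.1524 → 15.2 cM.

15.2 cM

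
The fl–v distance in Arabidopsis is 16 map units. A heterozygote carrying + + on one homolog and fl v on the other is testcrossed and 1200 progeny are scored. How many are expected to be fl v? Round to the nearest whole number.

504

A map distance of 16 map units corresponds to a recombination frequency of 0.160.
The F1 is + + / fl v, so fl v is a parental gamete class with expected frequency (1 − r)/2 = 0.840/2 = 0.4200.
Expected number = 0.4200 × 1200 = 504.00 ≈ 504.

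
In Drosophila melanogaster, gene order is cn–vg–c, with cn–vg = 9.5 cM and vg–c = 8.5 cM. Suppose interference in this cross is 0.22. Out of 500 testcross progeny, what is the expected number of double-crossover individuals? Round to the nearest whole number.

Map distances give recombination frequencies of 0.095 and 0.085 for the two intervals.
With interference 0.22 (so coincidence = 0.78), expected double-crossover frequency = 0.095 × 0.085 × 0.78 = 0.00630.
Expected number = 0.00630 × 500 = 3.15 ≈ 3.

3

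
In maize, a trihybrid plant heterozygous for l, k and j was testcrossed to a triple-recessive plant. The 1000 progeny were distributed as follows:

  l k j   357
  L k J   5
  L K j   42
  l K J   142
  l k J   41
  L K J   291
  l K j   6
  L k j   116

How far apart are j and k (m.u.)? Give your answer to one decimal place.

The two most frequent reciprocal classes, l k j and L K J, are the parental types, so the F1 was l k j / L K J.
The two rarest classes, l K j and L k J, are the double crossovers. Comparing them with the parentals, only the k allele has switched, so k is the middle locus and the order is l – k – j.
Crossovers in the k–j interval produce the single-crossover classes l k J and L K j (41 + 42 = 83) plus the double crossovers (11).
RF(k–j) = (83 + 11) / 1000 = 94/1000 = 0.0940 → 9.4 m.u.

9.4 m.u.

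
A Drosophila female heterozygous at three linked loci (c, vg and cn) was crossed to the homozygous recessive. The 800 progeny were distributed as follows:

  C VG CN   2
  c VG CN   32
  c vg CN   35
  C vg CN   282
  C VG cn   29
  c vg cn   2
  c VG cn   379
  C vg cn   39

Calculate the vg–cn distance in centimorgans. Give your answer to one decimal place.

The two most frequent reciprocal classes, C vg CN and c VG cn, are the parental types, so the F1 was C vg CN / c VG cn.
The two rarest classes, C VG CN and c vg cn, are the double crossovers. Comparing them with the parentals, only the vg allele has switched, so vg is the middle locus and the order is cn – vg – c.
Crossovers in the cn–vg interval produce the single-crossover classes C vg cn and c VG CN (39 + 32 = 71) plus the double crossovers (4).
RF(cn–vg) = (71 + 4) / 800 = 75/800 = 0.0938 → 9.4 centimorgans.

9.4 centimorgans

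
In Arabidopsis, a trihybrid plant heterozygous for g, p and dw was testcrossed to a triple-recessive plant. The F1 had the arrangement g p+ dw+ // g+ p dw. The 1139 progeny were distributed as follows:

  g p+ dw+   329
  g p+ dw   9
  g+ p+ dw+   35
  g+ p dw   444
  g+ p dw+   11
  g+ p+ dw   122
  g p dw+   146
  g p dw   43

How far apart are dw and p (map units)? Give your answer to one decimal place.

25.3 map units

The two rarest classes, g p+ dw and g+ p dw+, are the double crossovers. Comparing them with the parentals, only the dw allele has switched, so dw is the middle locus and the order is p – dw – g.
Crossovers in the p–dw interval produce the single-crossover classes g p dw+ and g+ p+ dw (146 + 122 = 268) plus the double crossovers (20).
RF(p–dw) = (268 + 20) / 1139 = 288/1139 = 0.2529 → 25.3 map units.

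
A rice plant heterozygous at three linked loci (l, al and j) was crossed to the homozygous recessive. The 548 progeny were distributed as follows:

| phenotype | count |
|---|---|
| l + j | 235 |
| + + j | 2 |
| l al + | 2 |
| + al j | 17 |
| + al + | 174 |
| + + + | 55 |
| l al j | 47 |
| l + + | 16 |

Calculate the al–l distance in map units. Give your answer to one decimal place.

The two most frequent reciprocal classes, l + j and + al +, are the parental types, so the F1 was l + j / + al +.
The two rarest classes, + + j and l al +, are the double crossovers. Comparing them with the parentals, only the l allele has switched, so l is the middle locus and the order is al – l – j.
Crossovers in the al–l interval produce the single-crossover classes l al j and + + + (47 + 55 = 102) plus the double crossovers (4).
RF(al–l) = (102 + 4) / 548 = 106/548 = 0.1934 → 19.3 map units.

19.3 map units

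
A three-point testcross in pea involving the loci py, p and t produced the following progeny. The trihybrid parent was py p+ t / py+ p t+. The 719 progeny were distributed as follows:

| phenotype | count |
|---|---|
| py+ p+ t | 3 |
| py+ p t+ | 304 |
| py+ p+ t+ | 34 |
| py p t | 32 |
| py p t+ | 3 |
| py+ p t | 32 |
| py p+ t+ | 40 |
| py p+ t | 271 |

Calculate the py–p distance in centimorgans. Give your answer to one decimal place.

The two rarest classes, py+ p+ t and py p t+, are the double crossovers. Comparing them with the parentals, only the py allele has switched, so py is the middle locus and the order is t – py – p.
Crossovers in the py–p interval produce the single-crossover classes py p t and py+ p+ t+ (32 + 34 = 66) plus the double crossovers (6).
RF(py–p) = (66 + 6) / 719 = 72/719 = 0.1001 → 10.0 centimorgans.

10.0 centimorgans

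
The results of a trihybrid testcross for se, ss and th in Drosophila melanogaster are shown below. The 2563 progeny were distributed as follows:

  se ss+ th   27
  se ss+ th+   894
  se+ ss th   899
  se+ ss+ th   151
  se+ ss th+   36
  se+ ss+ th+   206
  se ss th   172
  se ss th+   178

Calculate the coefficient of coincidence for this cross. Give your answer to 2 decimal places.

The two most frequent reciprocal classes, se ss+ th+ and se+ ss th, are the parental types, so the F1 was se ss+ th+ / se+ ss th.
The two rarest classes, se ss+ th and se+ ss th+, are the double crossovers. Comparing them with the parentals, only the th allele has switched, so th is the middle locus and the order is se – th – ss.
se–th: (378 + 63)/2563 = 0.1721; th–ss: (329 + 63)/2563 = 0.1529.
Expected DCO frequency = 0.1721 × 0.1529 ≈ 0.02631; observed = 63/2563 ≈ 0.02458.
Coefficient of coincidence = 0.02458/0.02631 ≈ 0.93.

0.93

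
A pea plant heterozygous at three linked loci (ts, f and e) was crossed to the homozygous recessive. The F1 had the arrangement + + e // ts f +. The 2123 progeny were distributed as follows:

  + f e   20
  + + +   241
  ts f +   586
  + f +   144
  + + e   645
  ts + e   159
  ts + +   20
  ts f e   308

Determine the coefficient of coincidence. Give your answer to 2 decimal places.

0.42

The two rarest classes, + f e and ts + +, are the double crossovers. Comparing them with the parentals, only the f allele has switched, so f is the middle locus and the order is ts – f – e.
ts–f: (303 + 40)/2123 = 0.1616; f–e: (549 + 40)/2123 = 0.2774.
Expected DCO frequency = 0.1616 × 0.2774 ≈ 0.04483; observed = 40/2123 ≈ 0.01884.
Coefficient of coincidence = 0.01884/0.04483 ≈ 0.42.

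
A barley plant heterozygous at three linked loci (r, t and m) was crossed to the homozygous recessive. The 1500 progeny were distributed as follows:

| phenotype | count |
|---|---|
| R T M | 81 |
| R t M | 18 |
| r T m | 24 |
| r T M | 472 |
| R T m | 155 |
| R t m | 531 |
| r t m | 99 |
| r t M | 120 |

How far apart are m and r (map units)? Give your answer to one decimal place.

The two most frequent reciprocal classes, R t m and r T M, are the parental types, so the F1 was R t m / r T M.
The two rarest classes, R t M and r T m, are the double crossovers. Comparing them with the parentals, only the m allele has switched, so m is the middle locus and the order is t – m – r.
Crossovers in the m–r interval produce the single-crossover classes r t m and R T M (99 + 81 = 180) plus the double crossovers (42).
RF(m–r) = (180 + 42) / 1500 = 222/1500 = 0.1480 → 14.8 map units.

14.8 map units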